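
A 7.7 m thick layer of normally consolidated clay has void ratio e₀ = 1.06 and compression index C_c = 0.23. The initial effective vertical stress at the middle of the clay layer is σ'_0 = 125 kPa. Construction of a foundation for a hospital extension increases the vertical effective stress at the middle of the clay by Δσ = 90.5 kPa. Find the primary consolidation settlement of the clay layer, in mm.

S_c ≈ 203 mm

Final effective stress: σ'_f = σ'_0 + Δσ = 125 + 90.5 = 215.5 kPa.
Normally consolidated clay, so the full stress increment lies on the virgin compression line:
S_c = C_c·H/(1+e₀)·log₁₀(σ'_f/σ'_0) = 0.23×7.7/(1+1.06)×log₁₀(215.5/125)
    = 0.85971 × 0.23654 = 0.2034 m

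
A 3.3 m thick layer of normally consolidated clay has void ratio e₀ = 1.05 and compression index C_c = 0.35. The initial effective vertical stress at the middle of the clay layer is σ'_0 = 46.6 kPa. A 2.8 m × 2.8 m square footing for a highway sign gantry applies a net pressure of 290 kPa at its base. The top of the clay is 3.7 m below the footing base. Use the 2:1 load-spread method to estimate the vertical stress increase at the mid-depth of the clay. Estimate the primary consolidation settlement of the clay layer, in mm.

S_c ≈ 135 mm

Mid-depth of clay below the footing base: z = 3.7 + 3.3/2 = 5.35 m.
Stress increase at mid-clay by the 2:1 spreading method:
Δσ = qBL/((B+z)(L+z)) = 290×2.8×2.8/((2.8+5.35)(2.8+5.35)) = 34.229 kPa
Final effective stress: σ'_f = σ'_0 + Δσ = 46.6 + 34.229 = 80.829 kPa.
Normally consolidated clay, so the full stress increment lies on the virgin compression line:
S_c = C_c·H/(1+e₀)·log₁₀(σ'_f/σ'_0) = 0.35×3.3/(1+1.05)×log₁₀(80.829/46.6)
    = 0.56341 × 0.23918 = 0.1348 m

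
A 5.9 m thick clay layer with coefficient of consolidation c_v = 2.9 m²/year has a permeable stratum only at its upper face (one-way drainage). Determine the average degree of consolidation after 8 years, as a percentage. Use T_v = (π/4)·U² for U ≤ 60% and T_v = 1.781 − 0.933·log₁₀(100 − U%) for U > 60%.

Drainage path length: H_d = H = 5.9 m (single drainage).
T_v = c_v·t/H_d² = 2.9×8/5.9² = 0.66648.
T_v = 0.66648 corresponds to the U > 60% branch:
U = 1 − 10^((1.781 − T_v)/0.933)/100 = 0.8435

U ≈ 84.3 %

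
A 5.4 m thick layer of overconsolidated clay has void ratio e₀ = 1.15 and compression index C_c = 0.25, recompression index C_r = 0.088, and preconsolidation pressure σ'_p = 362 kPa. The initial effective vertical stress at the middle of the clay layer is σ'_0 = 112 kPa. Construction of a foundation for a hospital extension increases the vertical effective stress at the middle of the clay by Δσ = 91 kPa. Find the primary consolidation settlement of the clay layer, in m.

Final effective stress: σ'_f = 112 + 91 = 203 kPa.
σ'_f = 203 ≤ σ'_p = 362 kPa, so the clay remains overconsolidated and only the recompression index applies:
S_c = C_r·H/(1+e₀)·log₁₀(σ'_f/σ'_0) = 0.088×5.4/2.15×log₁₀(203/112)
    = 0.22102 × 0.25828 = 0.05709 m

S_c ≈ 0.0571 m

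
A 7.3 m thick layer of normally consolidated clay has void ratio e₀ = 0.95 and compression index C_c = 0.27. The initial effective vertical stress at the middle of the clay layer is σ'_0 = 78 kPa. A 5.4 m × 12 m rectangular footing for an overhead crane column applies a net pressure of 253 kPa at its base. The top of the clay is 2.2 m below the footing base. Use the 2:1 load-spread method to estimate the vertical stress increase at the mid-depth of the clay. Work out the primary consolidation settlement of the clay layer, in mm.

Mid-depth of clay below the footing base: z = 2.2 + 7.3/2 = 5.85 m.
Stress increase at mid-clay by the 2:1 spreading method:
Δσ = qBL/((B+z)(L+z)) = 253×5.4×12/((5.4+5.85)(12+5.85)) = 81.64 kPa
Final effective stress: σ'_f = σ'_0 + Δσ = 78 + 81.64 = 159.64 kPa.
Normally consolidated clay, so the full stress increment lies on the virgin compression line:
S_c = C_c·H/(1+e₀)·log₁₀(σ'_f/σ'_0) = 0.27×7.3/(1+0.95)×log₁₀(159.64/78)
    = 1.0108 × 0.31105 = 0.3144 m

S_c ≈ 314 mm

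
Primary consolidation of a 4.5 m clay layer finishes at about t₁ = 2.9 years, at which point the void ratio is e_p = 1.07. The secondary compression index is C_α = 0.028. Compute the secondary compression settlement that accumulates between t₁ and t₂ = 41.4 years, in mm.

S_s ≈ 70.3 mm

Secondary compression: S_s = C_α·H/(1+e_p)·log₁₀(t₂/t₁)
S_s = 0.028×4.5/(1+1.07)×log₁₀(41.4/2.9)
    = 0.06087 × 1.155 = 0.07028 m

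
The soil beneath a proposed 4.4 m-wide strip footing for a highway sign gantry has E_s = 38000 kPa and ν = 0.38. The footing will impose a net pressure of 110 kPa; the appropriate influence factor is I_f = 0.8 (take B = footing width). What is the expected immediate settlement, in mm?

S_e ≈ 8.72 mm

Immediate (elastic) settlement: S_e = q·B·(1−ν²)/E_s · I_f.
S_e = 110 × 4.4 × (1 − 0.38²) / 38000 × 0.8
    = 110 × 4.4 × 0.8556 / 38000 × 0.8
    = 0.008718 m = 8.718 mm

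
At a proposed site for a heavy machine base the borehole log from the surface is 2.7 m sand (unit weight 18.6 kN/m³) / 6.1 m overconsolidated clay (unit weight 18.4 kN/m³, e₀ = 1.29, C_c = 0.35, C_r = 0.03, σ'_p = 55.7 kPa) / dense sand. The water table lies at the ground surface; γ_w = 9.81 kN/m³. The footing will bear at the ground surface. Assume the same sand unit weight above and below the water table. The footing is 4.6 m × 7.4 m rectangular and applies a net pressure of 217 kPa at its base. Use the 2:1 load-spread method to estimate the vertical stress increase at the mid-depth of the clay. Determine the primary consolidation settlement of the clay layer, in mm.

S_c ≈ 257 mm

Mid-depth of clay below the ground surface: z = 2.7 + 6.1/2 = 5.75 m.
Total vertical stress at mid-clay: σ_v = 18.6×2.7 + 18.4×3.05 = 106.34 kPa.
Pore pressure: u = 9.81×(5.75 − 0) = 56.408 kPa.
Initial effective stress: σ'_0 = σ_v − u = 106.34 − 56.408 = 49.932 kPa.
Stress increase at mid-clay by the 2:1 spreading method:
Δσ = qBL/((B+z)(L+z)) = 217×4.6×7.4/((4.6+5.75)(7.4+5.75)) = 54.273 kPa
Final effective stress: σ'_f = 49.932 + 54.273 = 104.21 kPa.
σ'_f = 104.21 > σ'_p = 55.7 kPa, so the stress path crosses the preconsolidation pressure — recompression up to σ'_p, then virgin compression beyond:
S_c = H/(1+e₀)·[C_r·log₁₀(σ'_p/σ'_0) + C_c·log₁₀(σ'_f/σ'_p)]
    = 6.1/2.29 × [0.03×log₁₀(55.7/49.932) + 0.35×log₁₀(104.21/55.7)]
    = 2.6638 × [0.0014243 + 0.095219] = 0.2574 m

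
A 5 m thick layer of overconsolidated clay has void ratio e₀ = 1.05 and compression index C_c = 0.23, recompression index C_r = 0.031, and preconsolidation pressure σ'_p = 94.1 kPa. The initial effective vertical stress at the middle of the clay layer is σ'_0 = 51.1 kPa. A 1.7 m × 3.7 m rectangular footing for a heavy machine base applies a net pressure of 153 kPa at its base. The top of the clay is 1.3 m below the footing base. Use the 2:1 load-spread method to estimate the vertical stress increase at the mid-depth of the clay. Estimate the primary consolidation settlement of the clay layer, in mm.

Mid-depth of clay below the footing base: z = 1.3 + 5/2 = 3.8 m.
Stress increase at mid-clay by the 2:1 spreading method:
Δσ = qBL/((B+z)(L+z)) = 153×1.7×3.7/((1.7+3.8)(3.7+3.8)) = 23.33 kPa
Final effective stress: σ'_f = 51.1 + 23.33 = 74.43 kPa.
σ'_f = 74.43 ≤ σ'_p = 94.1 kPa, so the clay remains overconsolidated and only the recompression index applies:
S_c = C_r·H/(1+e₀)·log₁₀(σ'_f/σ'_0) = 0.031×5/2.05×log₁₀(74.43/51.1)
    = 0.075609 × 0.16333 = 0.01235 m

S_c ≈ 12.3 mm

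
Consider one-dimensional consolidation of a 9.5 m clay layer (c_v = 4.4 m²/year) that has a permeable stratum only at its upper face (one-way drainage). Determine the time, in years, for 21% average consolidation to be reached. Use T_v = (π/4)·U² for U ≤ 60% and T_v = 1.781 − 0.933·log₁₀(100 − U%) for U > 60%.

t ≈ 0.71 years

Drainage path length: H_d = H = 9.5 m (single drainage).
U ≤ 60%: T_v = (π/4)·U² = (π/4)×0.21² = 0.034636.
t = T_v·H_d²/c_v = 0.034636×9.5²/4.4 = 0.7104 years.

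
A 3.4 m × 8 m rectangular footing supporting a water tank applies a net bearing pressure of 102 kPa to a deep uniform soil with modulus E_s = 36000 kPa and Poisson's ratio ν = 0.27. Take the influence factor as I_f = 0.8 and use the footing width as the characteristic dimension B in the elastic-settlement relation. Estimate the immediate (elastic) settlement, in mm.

S_e ≈ 7.14 mm

Immediate (elastic) settlement: S_e = q·B·(1−ν²)/E_s · I_f.
S_e = 102 × 3.4 × (1 − 0.27²) / 36000 × 0.8
    = 102 × 3.4 × 0.9271 / 36000 × 0.8
    = 0.007145 m = 7.145 mm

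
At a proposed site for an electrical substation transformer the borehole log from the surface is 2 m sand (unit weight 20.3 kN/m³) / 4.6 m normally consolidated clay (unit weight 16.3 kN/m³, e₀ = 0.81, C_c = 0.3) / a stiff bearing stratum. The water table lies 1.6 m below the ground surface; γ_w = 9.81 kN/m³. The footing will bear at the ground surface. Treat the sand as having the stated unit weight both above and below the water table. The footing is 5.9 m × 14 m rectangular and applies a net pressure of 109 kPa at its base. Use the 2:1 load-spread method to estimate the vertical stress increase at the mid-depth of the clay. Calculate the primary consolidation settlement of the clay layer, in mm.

Mid-depth of clay below the ground surface: z = 2 + 4.6/2 = 4.3 m.
Total vertical stress at mid-clay: σ_v = 20.3×2 + 16.3×2.3 = 78.09 kPa.
Pore pressure: u = 9.81×(4.3 − 1.6) = 26.487 kPa.
Initial effective stress: σ'_0 = σ_v − u = 78.09 − 26.487 = 51.603 kPa.
Stress increase at mid-clay by the 2:1 spreading method:
Δσ = qBL/((B+z)(L+z)) = 109×5.9×14/((5.9+4.3)(14+4.3)) = 48.234 kPa
Final effective stress: σ'_f = σ'_0 + Δσ = 51.603 + 48.234 = 99.837 kPa.
Normally consolidated clay, so the full stress increment lies on the virgin compression line:
S_c = C_c·H/(1+e₀)·log₁₀(σ'_f/σ'_0) = 0.3×4.6/(1+0.81)×log₁₀(99.837/51.603)
    = 0.76243 × 0.28662 = 0.2185 m

S_c ≈ 219 mm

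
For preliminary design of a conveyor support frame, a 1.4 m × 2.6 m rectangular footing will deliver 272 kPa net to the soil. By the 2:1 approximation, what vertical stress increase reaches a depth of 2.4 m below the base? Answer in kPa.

Δσ_z ≈ 52.1 kPa

By the 2:1 method the load spreads at 1 horizontal : 2 vertical, so at depth z the loaded area has grown by z in each plan dimension:
Δσ = qBL/((B+z)(L+z)) = 272×1.4×2.6/((1.4+2.4)(2.6+2.4)) = 52.109 kPa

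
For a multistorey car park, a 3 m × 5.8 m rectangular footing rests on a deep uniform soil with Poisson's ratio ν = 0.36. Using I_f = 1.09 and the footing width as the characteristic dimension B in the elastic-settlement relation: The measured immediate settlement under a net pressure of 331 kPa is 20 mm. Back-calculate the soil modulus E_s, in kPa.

S_e = q·B·(1−ν²)/E_s · I_f  ⇒  E_s = q·B·(1−ν²)·I_f / S_e.
E_s = 331 × 3 × 0.8704 × 1.09 / 0.02 = 47100 kPa

E_s ≈ 47100 kPa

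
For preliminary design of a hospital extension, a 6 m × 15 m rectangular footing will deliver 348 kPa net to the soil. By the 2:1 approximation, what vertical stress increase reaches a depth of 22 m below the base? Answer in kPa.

By the 2:1 method the load spreads at 1 horizontal : 2 vertical, so at depth z the loaded area has grown by z in each plan dimension:
Δσ = qBL/((B+z)(L+z)) = 348×6×15/((6+22)(15+22)) = 30.232 kPa

Δσ_z ≈ 30.2 kPa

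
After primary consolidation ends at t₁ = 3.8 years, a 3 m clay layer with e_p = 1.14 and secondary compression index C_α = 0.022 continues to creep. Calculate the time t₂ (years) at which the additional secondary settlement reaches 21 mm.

t₂ ≈ 18.2 years

S_s = C_α·H/(1+e_p)·log₁₀(t₂/t₁) ⇒ log₁₀(t₂/t₁) = S_s·(1+e_p)/(C_α·H).
log₁₀(t₂/t₁) = 0.021 × (1+1.14) / (0.022×3) = 0.6809
t₂ = t₁ × 10^0.6809 = 3.8 × 4.796 = 18.23 years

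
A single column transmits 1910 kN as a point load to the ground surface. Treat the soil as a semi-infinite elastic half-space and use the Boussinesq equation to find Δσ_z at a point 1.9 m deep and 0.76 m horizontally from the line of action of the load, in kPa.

Boussinesq vertical stress below a point load on an elastic half-space:
Δσ_z = 3P/(2πz²) · [1 + (r/z)²]^(−5/2)
r/z = 0.76/1.9 = 0.4; [1+(r/z)²]^(−5/2) = 0.69001.
Δσ_z = 3×1910/(2π×1.9²) × 0.69001 = 252.62 × 0.69001 = 174.3 kPa

Δσ_z ≈ 174 kPa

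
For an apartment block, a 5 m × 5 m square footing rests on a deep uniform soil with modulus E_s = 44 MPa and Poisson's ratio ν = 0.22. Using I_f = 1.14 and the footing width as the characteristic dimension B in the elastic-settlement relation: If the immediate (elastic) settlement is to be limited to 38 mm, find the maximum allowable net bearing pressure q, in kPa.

q ≈ 308 kPa

E_s = 44 MPa = 44000 kPa.
S_e = q·B·(1−ν²)/E_s · I_f  ⇒  q = S_e·E_s / (B·(1−ν²)·I_f).
q = 0.038 × 44000 / (5 × 0.9516 × 1.14) = 308.3 kPa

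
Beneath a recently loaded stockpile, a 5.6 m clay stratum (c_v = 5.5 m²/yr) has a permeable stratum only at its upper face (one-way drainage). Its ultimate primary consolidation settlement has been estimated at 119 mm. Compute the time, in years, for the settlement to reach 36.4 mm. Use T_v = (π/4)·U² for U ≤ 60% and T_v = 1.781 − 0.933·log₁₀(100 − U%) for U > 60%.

t ≈ 0.419 years

Drainage path length: H_d = H = 5.6 m (single drainage).
U = S(t)/S_ult = 36.4/119 = 0.3059.
U ≤ 60%: T_v = (π/4)·U² = (π/4)×0.30588² = 0.073485.
t = T_v·H_d²/c_v = 0.073485×5.6²/5.5 = 0.419 years.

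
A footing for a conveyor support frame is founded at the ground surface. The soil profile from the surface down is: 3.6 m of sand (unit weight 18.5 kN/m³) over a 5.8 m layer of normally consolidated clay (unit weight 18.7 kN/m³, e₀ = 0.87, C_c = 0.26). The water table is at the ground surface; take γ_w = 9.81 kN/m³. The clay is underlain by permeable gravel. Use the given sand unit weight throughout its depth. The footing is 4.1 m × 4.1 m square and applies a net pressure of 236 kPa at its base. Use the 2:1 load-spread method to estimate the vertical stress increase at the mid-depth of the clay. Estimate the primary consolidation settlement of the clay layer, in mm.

Mid-depth of clay below the ground surface: z = 3.6 + 5.8/2 = 6.5 m.
Total vertical stress at mid-clay: σ_v = 18.5×3.6 + 18.7×2.9 = 120.83 kPa.
Pore pressure: u = 9.81×(6.5 − 0) = 63.765 kPa.
Initial effective stress: σ'_0 = σ_v − u = 120.83 − 63.765 = 57.065 kPa.
Stress increase at mid-clay by the 2:1 spreading method:
Δσ = qBL/((B+z)(L+z)) = 236×4.1×4.1/((4.1+6.5)(4.1+6.5)) = 35.308 kPa
Final effective stress: σ'_f = σ'_0 + Δσ = 57.065 + 35.308 = 92.373 kPa.
Normally consolidated clay, so the full stress increment lies on the virgin compression line:
S_c = C_c·H/(1+e₀)·log₁₀(σ'_f/σ'_0) = 0.26×5.8/(1+0.87)×log₁₀(92.373/57.065)
    = 0.80642 × 0.20918 = 0.1687 m

S_c ≈ 169 mm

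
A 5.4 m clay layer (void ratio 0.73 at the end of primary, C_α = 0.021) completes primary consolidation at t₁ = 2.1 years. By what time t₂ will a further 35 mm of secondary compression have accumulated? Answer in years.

t₂ ≈ 7.18 years

S_s = C_α·H/(1+e_p)·log₁₀(t₂/t₁) ⇒ log₁₀(t₂/t₁) = S_s·(1+e_p)/(C_α·H).
log₁₀(t₂/t₁) = 0.035 × (1+0.73) / (0.021×5.4) = 0.534
t₂ = t₁ × 10^0.534 = 2.1 × 3.419 = 7.181 years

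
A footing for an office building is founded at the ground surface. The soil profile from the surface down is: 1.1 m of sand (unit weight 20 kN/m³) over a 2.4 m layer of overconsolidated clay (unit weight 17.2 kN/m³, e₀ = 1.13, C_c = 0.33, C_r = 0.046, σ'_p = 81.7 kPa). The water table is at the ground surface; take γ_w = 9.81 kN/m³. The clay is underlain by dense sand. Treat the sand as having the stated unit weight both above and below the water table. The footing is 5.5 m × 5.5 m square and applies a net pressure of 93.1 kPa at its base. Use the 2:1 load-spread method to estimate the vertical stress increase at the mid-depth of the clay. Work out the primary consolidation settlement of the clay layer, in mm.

Mid-depth of clay below the ground surface: z = 1.1 + 2.4/2 = 2.3 m.
Total vertical stress at mid-clay: σ_v = 20×1.1 + 17.2×1.2 = 42.64 kPa.
Pore pressure: u = 9.81×(2.3 − 0) = 22.563 kPa.
Initial effective stress: σ'_0 = σ_v − u = 42.64 − 22.563 = 20.077 kPa.
Stress increase at mid-clay by the 2:1 spreading method:
Δσ = qBL/((B+z)(L+z)) = 93.1×5.5×5.5/((5.5+2.3)(5.5+2.3)) = 46.29 kPa
Final effective stress: σ'_f = 20.077 + 46.29 = 66.367 kPa.
σ'_f = 66.367 ≤ σ'_p = 81.7 kPa, so the clay remains overconsolidated and only the recompression index applies:
S_c = C_r·H/(1+e₀)·log₁₀(σ'_f/σ'_0) = 0.046×2.4/2.13×log₁₀(66.367/20.077)
    = 0.051833 × 0.51925 = 0.02691 m

S_c ≈ 26.9 mm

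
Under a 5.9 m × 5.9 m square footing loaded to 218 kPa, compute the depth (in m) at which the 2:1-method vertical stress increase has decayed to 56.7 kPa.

z ≈ 5.67 m

2:1 spreading — at depth z the loaded area has grown by z in each plan dimension:
qB²/(B+z)² = Δσ_z ⇒ z = B(√(q/Δσ_z) − 1) = 5.9×(√(218/56.7) − 1) = 5.669 m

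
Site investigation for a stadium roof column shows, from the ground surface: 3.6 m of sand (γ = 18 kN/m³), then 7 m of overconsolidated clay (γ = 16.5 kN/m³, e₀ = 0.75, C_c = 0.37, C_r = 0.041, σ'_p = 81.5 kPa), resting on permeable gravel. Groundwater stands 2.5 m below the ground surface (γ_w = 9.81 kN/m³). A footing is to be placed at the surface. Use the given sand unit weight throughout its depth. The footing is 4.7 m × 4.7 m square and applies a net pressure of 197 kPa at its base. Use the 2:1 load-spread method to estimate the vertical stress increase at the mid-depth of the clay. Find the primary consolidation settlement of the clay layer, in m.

S_c ≈ 0.189 m

Mid-depth of clay below the ground surface: z = 3.6 + 7/2 = 7.1 m.
Total vertical stress at mid-clay: σ_v = 18×3.6 + 16.5×3.5 = 122.55 kPa.
Pore pressure: u = 9.81×(7.1 − 2.5) = 45.126 kPa.
Initial effective stress: σ'_0 = σ_v − u = 122.55 − 45.126 = 77.424 kPa.
Stress increase at mid-clay by the 2:1 spreading method:
Δσ = qBL/((B+z)(L+z)) = 197×4.7×4.7/((4.7+7.1)(4.7+7.1)) = 31.253 kPa
Final effective stress: σ'_f = 77.424 + 31.253 = 108.68 kPa.
σ'_f = 108.68 > σ'_p = 81.5 kPa, so the stress path crosses the preconsolidation pressure — recompression up to σ'_p, then virgin compression beyond:
S_c = H/(1+e₀)·[C_r·log₁₀(σ'_p/σ'_0) + C_c·log₁₀(σ'_f/σ'_p)]
    = 7/1.75 × [0.041×log₁₀(81.5/77.424) + 0.37×log₁₀(108.68/81.5)]
    = 4 × [0.00091356 + 0.046247] = 0.1886 m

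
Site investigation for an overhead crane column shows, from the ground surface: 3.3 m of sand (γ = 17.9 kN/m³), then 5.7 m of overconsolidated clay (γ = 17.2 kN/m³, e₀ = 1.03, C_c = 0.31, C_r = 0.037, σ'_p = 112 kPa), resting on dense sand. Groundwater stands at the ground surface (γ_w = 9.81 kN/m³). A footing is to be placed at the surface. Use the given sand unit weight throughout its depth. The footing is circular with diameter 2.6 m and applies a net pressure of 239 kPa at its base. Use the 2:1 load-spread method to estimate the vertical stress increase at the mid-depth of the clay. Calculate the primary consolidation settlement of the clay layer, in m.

Mid-depth of clay below the ground surface: z = 3.3 + 5.7/2 = 6.15 m.
Total vertical stress at mid-clay: σ_v = 17.9×3.3 + 17.2×2.85 = 108.09 kPa.
Pore pressure: u = 9.81×(6.15 − 0) = 60.332 kPa.
Initial effective stress: σ'_0 = σ_v − u = 108.09 − 60.332 = 47.758 kPa.
Stress increase at mid-clay by the 2:1 spreading method:
Δσ ≈ qD²/(D+z)² = 239×2.6²/(2.6+6.15)² = 21.102 kPa
Final effective stress: σ'_f = 47.758 + 21.102 = 68.86 kPa.
σ'_f = 68.86 ≤ σ'_p = 112 kPa, so the clay remains overconsolidated and only the recompression index applies:
S_c = C_r·H/(1+e₀)·log₁₀(σ'_f/σ'_0) = 0.037×5.7/2.03×log₁₀(68.86/47.758)
    = 0.10389 × 0.15892 = 0.01651 m

S_c ≈ 0.0165 m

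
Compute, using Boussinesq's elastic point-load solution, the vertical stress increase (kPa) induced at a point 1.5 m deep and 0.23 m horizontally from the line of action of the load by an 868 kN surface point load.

Boussinesq vertical stress below a point load on an elastic half-space:
Δσ_z = 3P/(2πz²) · [1 + (r/z)²]^(−5/2)
r/z = 0.23/1.5 = 0.15333; [1+(r/z)²]^(−5/2) = 0.94356.
Δσ_z = 3×868/(2π×1.5²) × 0.94356 = 184.2 × 0.94356 = 173.8 kPa

Δσ_z ≈ 174 kPa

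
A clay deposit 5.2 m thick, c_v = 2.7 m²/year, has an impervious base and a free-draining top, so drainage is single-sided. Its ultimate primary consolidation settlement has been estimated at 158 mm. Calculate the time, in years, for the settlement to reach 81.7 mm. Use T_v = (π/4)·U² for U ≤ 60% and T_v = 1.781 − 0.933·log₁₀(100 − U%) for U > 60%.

t ≈ 2.1 years

Drainage path length: H_d = H = 5.2 m (single drainage).
U = S(t)/S_ult = 81.7/158 = 0.5171.
U ≤ 60%: T_v = (π/4)·U² = (π/4)×0.51709² = 0.21.
t = T_v·H_d²/c_v = 0.21×5.2²/2.7 = 2.103 years.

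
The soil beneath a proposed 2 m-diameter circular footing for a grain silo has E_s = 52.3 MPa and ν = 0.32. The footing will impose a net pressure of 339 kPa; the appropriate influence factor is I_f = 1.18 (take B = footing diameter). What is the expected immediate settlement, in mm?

Immediate (elastic) settlement: S_e = q·B·(1−ν²)/E_s · I_f.
E_s = 52.3 MPa = 52300 kPa.
S_e = 339 × 2 × (1 − 0.32²) / 52300 × 1.18
    = 339 × 2 × 0.8976 / 52300 × 1.18
    = 0.01373 m = 13.73 mm

S_e ≈ 13.7 mm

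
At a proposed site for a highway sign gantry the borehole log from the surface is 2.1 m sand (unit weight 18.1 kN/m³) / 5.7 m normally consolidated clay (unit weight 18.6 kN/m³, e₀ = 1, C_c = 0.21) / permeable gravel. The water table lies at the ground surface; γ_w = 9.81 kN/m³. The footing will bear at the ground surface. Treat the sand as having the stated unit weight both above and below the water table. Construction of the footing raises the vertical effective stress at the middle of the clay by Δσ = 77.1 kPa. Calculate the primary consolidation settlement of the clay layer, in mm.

S_c ≈ 269 mm

Mid-depth of clay below the ground surface: z = 2.1 + 5.7/2 = 4.95 m.
Total vertical stress at mid-clay: σ_v = 18.1×2.1 + 18.6×2.85 = 91.02 kPa.
Pore pressure: u = 9.81×(4.95 − 0) = 48.56 kPa.
Initial effective stress: σ'_0 = σ_v − u = 91.02 − 48.56 = 42.46 kPa.
Final effective stress: σ'_f = σ'_0 + Δσ = 42.46 + 77.1 = 119.56 kPa.
Normally consolidated clay, so the full stress increment lies on the virgin compression line:
S_c = C_c·H/(1+e₀)·log₁₀(σ'_f/σ'_0) = 0.21×5.7/(1+1)×log₁₀(119.56/42.46)
    = 0.5985 × 0.44961 = 0.2691 m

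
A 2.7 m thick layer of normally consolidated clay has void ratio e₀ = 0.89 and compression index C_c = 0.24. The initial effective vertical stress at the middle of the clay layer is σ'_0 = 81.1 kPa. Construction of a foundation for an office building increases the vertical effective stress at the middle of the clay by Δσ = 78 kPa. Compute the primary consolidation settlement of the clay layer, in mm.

Final effective stress: σ'_f = σ'_0 + Δσ = 81.1 + 78 = 159.1 kPa.
Normally consolidated clay, so the full stress increment lies on the virgin compression line:
S_c = C_c·H/(1+e₀)·log₁₀(σ'_f/σ'_0) = 0.24×2.7/(1+0.89)×log₁₀(159.1/81.1)
    = 0.34286 × 0.29265 = 0.1003 m

S_c ≈ 100 mm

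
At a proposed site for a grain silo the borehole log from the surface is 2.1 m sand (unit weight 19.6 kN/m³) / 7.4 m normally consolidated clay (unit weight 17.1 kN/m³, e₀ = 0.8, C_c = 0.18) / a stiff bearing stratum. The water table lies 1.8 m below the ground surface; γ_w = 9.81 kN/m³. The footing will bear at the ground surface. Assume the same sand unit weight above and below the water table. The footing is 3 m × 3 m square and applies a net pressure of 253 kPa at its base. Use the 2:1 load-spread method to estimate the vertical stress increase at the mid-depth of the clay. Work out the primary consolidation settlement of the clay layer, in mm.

S_c ≈ 120 mm

Mid-depth of clay below the ground surface: z = 2.1 + 7.4/2 = 5.8 m.
Total vertical stress at mid-clay: σ_v = 19.6×2.1 + 17.1×3.7 = 104.43 kPa.
Pore pressure: u = 9.81×(5.8 − 1.8) = 39.24 kPa.
Initial effective stress: σ'_0 = σ_v − u = 104.43 − 39.24 = 65.19 kPa.
Stress increase at mid-clay by the 2:1 spreading method:
Δσ = qBL/((B+z)(L+z)) = 253×3×3/((3+5.8)(3+5.8)) = 29.403 kPa
Final effective stress: σ'_f = σ'_0 + Δσ = 65.19 + 29.403 = 94.593 kPa.
Normally consolidated clay, so the full stress increment lies on the virgin compression line:
S_c = C_c·H/(1+e₀)·log₁₀(σ'_f/σ'_0) = 0.18×7.4/(1+0.8)×log₁₀(94.593/65.19)
    = 0.74 × 0.16168 = 0.1196 m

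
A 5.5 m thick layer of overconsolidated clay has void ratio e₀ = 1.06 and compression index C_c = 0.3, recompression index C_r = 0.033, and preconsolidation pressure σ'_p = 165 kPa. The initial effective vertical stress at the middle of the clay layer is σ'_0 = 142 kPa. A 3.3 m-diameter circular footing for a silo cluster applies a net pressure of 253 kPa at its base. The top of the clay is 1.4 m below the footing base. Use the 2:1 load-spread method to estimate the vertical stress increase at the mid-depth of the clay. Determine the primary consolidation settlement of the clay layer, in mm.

S_c ≈ 57.8 mm

Mid-depth of clay below the footing base: z = 1.4 + 5.5/2 = 4.15 m.
Stress increase at mid-clay by the 2:1 spreading method:
Δσ ≈ qD²/(D+z)² = 253×3.3²/(3.3+4.15)² = 49.64 kPa
Final effective stress: σ'_f = 142 + 49.64 = 191.64 kPa.
σ'_f = 191.64 > σ'_p = 165 kPa, so the stress path crosses the preconsolidation pressure — recompression up to σ'_p, then virgin compression beyond:
S_c = H/(1+e₀)·[C_r·log₁₀(σ'_p/σ'_0) + C_c·log₁₀(σ'_f/σ'_p)]
    = 5.5/2.06 × [0.033×log₁₀(165/142) + 0.3×log₁₀(191.64/165)]
    = 2.6699 × [0.0021515 + 0.019501] = 0.05781 m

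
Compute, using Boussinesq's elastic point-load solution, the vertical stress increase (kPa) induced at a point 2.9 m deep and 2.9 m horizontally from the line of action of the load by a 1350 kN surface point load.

Δσ_z ≈ 13.5 kPa

Boussinesq vertical stress below a point load on an elastic half-space:
Δσ_z = 3P/(2πz²) · [1 + (r/z)²]^(−5/2)
r/z = 2.9/2.9 = 1; [1+(r/z)²]^(−5/2) = 0.17678.
Δσ_z = 3×1350/(2π×2.9²) × 0.17678 = 76.644 × 0.17678 = 13.55 kPa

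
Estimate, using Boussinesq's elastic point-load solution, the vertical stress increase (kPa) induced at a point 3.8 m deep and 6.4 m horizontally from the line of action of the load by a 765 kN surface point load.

Boussinesq vertical stress below a point load on an elastic half-space:
Δσ_z = 3P/(2πz²) · [1 + (r/z)²]^(−5/2)
r/z = 6.4/3.8 = 1.6842; [1+(r/z)²]^(−5/2) = 0.034685.
Δσ_z = 3×765/(2π×3.8²) × 0.034685 = 25.295 × 0.034685 = 0.8774 kPa

Δσ_z ≈ 0.877 kPa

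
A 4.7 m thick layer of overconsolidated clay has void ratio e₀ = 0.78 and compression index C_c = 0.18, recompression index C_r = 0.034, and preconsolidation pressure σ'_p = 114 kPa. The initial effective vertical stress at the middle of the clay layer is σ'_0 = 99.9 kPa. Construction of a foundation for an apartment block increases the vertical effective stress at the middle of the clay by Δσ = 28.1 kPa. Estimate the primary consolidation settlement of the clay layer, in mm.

Final effective stress: σ'_f = 99.9 + 28.1 = 128 kPa.
σ'_f = 128 > σ'_p = 114 kPa, so the stress path crosses the preconsolidation pressure — recompression up to σ'_p, then virgin compression beyond:
S_c = H/(1+e₀)·[C_r·log₁₀(σ'_p/σ'_0) + C_c·log₁₀(σ'_f/σ'_p)]
    = 4.7/1.78 × [0.034×log₁₀(114/99.9) + 0.18×log₁₀(128/114)]
    = 2.6404 × [0.0019495 + 0.0090549] = 0.02906 m

S_c ≈ 29.1 mm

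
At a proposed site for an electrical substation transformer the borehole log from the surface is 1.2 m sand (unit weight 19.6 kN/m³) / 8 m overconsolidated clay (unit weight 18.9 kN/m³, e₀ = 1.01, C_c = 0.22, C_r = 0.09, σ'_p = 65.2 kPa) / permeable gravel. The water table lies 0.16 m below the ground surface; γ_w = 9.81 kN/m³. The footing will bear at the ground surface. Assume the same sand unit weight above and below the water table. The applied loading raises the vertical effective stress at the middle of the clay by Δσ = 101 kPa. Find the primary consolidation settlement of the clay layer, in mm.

Mid-depth of clay below the ground surface: z = 1.2 + 8/2 = 5.2 m.
Total vertical stress at mid-clay: σ_v = 19.6×1.2 + 18.9×4 = 99.12 kPa.
Pore pressure: u = 9.81×(5.2 − 0.16) = 49.442 kPa.
Initial effective stress: σ'_0 = σ_v − u = 99.12 − 49.442 = 49.678 kPa.
Final effective stress: σ'_f = 49.678 + 101 = 150.68 kPa.
σ'_f = 150.68 > σ'_p = 65.2 kPa, so the stress path crosses the preconsolidation pressure — recompression up to σ'_p, then virgin compression beyond:
S_c = H/(1+e₀)·[C_r·log₁₀(σ'_p/σ'_0) + C_c·log₁₀(σ'_f/σ'_p)]
    = 8/2.01 × [0.09×log₁₀(65.2/49.678) + 0.22×log₁₀(150.68/65.2)]
    = 3.9801 × [0.010628 + 0.080038] = 0.3609 m

S_c ≈ 361 mm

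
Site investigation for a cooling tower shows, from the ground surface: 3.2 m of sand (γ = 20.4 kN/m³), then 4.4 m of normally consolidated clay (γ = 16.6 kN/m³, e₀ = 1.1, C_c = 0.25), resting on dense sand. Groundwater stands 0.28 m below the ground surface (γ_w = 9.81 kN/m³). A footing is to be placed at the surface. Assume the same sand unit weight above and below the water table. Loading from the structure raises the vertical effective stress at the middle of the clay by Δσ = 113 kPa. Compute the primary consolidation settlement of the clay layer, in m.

Mid-depth of clay below the ground surface: z = 3.2 + 4.4/2 = 5.4 m.
Total vertical stress at mid-clay: σ_v = 20.4×3.2 + 16.6×2.2 = 101.8 kPa.
Pore pressure: u = 9.81×(5.4 − 0.28) = 50.227 kPa.
Initial effective stress: σ'_0 = σ_v − u = 101.8 − 50.227 = 51.573 kPa.
Final effective stress: σ'_f = σ'_0 + Δσ = 51.573 + 113 = 164.57 kPa.
Normally consolidated clay, so the full stress increment lies on the virgin compression line:
S_c = C_c·H/(1+e₀)·log₁₀(σ'_f/σ'_0) = 0.25×4.4/(1+1.1)×log₁₀(164.57/51.573)
    = 0.52381 × 0.50393 = 0.264 m

S_c ≈ 0.264 m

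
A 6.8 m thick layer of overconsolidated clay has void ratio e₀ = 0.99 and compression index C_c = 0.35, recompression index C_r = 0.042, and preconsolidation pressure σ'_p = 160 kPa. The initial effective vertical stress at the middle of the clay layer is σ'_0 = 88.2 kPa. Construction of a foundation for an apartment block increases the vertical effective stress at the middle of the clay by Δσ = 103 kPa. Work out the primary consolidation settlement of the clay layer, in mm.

Final effective stress: σ'_f = 88.2 + 103 = 191.2 kPa.
σ'_f = 191.2 > σ'_p = 160 kPa, so the stress path crosses the preconsolidation pressure — recompression up to σ'_p, then virgin compression beyond:
S_c = H/(1+e₀)·[C_r·log₁₀(σ'_p/σ'_0) + C_c·log₁₀(σ'_f/σ'_p)]
    = 6.8/1.99 × [0.042×log₁₀(160/88.2) + 0.35×log₁₀(191.2/160)]
    = 3.4171 × [0.010863 + 0.027079] = 0.1297 m

S_c ≈ 130 mm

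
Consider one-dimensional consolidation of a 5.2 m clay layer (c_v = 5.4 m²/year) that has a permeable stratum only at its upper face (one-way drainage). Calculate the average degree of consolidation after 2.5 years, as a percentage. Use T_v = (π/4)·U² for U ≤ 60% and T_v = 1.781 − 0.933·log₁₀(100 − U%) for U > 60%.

U ≈ 76.4 %

Drainage path length: H_d = H = 5.2 m (single drainage).
T_v = c_v·t/H_d² = 5.4×2.5/5.2² = 0.49926.
T_v = 0.49926 corresponds to the U > 60% branch:
U = 1 − 10^((1.781 − T_v)/0.933)/100 = 0.7635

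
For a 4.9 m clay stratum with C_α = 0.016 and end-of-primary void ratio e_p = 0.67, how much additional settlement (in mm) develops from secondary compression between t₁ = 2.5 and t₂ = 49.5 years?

Secondary compression: S_s = C_α·H/(1+e_p)·log₁₀(t₂/t₁)
S_s = 0.016×4.9/(1+0.67)×log₁₀(49.5/2.5)
    = 0.04695 × 1.297 = 0.06087 m

S_s ≈ 60.9 mm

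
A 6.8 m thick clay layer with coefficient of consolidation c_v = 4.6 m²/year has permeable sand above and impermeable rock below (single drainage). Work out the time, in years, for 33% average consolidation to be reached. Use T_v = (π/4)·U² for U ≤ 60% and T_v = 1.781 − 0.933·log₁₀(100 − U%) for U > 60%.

Drainage path length: H_d = H = 6.8 m (single drainage).
U ≤ 60%: T_v = (π/4)·U² = (π/4)×0.33² = 0.08553.
t = T_v·H_d²/c_v = 0.08553×6.8²/4.6 = 0.8598 years.

t ≈ 0.86 years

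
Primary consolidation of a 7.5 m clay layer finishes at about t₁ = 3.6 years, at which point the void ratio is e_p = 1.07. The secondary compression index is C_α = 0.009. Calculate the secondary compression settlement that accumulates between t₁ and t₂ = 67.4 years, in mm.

Secondary compression: S_s = C_α·H/(1+e_p)·log₁₀(t₂/t₁)
S_s = 0.009×7.5/(1+1.07)×log₁₀(67.4/3.6)
    = 0.03261 × 1.272 = 0.04149 m

S_s ≈ 41.5 mm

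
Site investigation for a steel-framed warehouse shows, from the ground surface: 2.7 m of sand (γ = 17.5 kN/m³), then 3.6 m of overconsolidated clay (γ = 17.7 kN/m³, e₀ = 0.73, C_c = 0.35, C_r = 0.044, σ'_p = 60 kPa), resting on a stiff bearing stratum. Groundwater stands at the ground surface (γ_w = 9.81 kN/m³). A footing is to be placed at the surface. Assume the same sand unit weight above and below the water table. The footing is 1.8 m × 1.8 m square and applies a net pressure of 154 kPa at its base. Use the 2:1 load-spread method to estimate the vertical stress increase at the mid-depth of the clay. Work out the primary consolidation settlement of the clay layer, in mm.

S_c ≈ 12.2 mm

Mid-depth of clay below the ground surface: z = 2.7 + 3.6/2 = 4.5 m.
Total vertical stress at mid-clay: σ_v = 17.5×2.7 + 17.7×1.8 = 79.11 kPa.
Pore pressure: u = 9.81×(4.5 − 0) = 44.145 kPa.
Initial effective stress: σ'_0 = σ_v − u = 79.11 − 44.145 = 34.965 kPa.
Stress increase at mid-clay by the 2:1 spreading method:
Δσ = qBL/((B+z)(L+z)) = 154×1.8×1.8/((1.8+4.5)(1.8+4.5)) = 12.571 kPa
Final effective stress: σ'_f = 34.965 + 12.571 = 47.536 kPa.
σ'_f = 47.536 ≤ σ'_p = 60 kPa, so the clay remains overconsolidated and only the recompression index applies:
S_c = C_r·H/(1+e₀)·log₁₀(σ'_f/σ'_0) = 0.044×3.6/1.73×log₁₀(47.536/34.965)
    = 0.09156 × 0.13339 = 0.01221 m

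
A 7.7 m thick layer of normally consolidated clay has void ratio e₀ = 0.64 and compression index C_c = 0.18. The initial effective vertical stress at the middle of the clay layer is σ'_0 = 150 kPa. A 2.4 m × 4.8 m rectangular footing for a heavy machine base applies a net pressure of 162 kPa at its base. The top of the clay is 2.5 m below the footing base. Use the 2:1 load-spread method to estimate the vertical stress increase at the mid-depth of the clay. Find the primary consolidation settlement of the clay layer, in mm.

S_c ≈ 44.1 mm

Mid-depth of clay below the footing base: z = 2.5 + 7.7/2 = 6.35 m.
Stress increase at mid-clay by the 2:1 spreading method:
Δσ = qBL/((B+z)(L+z)) = 162×2.4×4.8/((2.4+6.35)(4.8+6.35)) = 19.129 kPa
Final effective stress: σ'_f = σ'_0 + Δσ = 150 + 19.129 = 169.13 kPa.
Normally consolidated clay, so the full stress increment lies on the virgin compression line:
S_c = C_c·H/(1+e₀)·log₁₀(σ'_f/σ'_0) = 0.18×7.7/(1+0.64)×log₁₀(169.13/150)
    = 0.84512 × 0.052129 = 0.04406 m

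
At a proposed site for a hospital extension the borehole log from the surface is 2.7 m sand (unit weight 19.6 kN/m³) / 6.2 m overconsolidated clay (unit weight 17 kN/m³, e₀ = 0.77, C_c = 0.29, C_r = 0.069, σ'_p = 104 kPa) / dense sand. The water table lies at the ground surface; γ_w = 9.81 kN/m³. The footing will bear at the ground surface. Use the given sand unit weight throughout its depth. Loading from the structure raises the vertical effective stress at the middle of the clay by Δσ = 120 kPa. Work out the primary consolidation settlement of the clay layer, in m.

Mid-depth of clay below the ground surface: z = 2.7 + 6.2/2 = 5.8 m.
Total vertical stress at mid-clay: σ_v = 19.6×2.7 + 17×3.1 = 105.62 kPa.
Pore pressure: u = 9.81×(5.8 − 0) = 56.898 kPa.
Initial effective stress: σ'_0 = σ_v − u = 105.62 − 56.898 = 48.722 kPa.
Final effective stress: σ'_f = 48.722 + 120 = 168.72 kPa.
σ'_f = 168.72 > σ'_p = 104 kPa, so the stress path crosses the preconsolidation pressure — recompression up to σ'_p, then virgin compression beyond:
S_c = H/(1+e₀)·[C_r·log₁₀(σ'_p/σ'_0) + C_c·log₁₀(σ'_f/σ'_p)]
    = 6.2/1.77 × [0.069×log₁₀(104/48.722) + 0.29×log₁₀(168.72/104)]
    = 3.5028 × [0.022722 + 0.060939] = 0.293 m

S_c ≈ 0.293 m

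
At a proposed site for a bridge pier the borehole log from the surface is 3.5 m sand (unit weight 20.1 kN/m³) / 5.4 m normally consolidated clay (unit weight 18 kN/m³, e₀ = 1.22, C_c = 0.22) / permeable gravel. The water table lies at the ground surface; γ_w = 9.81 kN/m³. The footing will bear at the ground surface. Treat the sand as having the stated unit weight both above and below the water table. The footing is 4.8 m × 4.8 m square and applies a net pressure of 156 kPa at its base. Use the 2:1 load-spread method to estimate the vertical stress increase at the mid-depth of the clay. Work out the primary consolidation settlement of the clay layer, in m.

S_c ≈ 0.0959 m

Mid-depth of clay below the ground surface: z = 3.5 + 5.4/2 = 6.2 m.
Total vertical stress at mid-clay: σ_v = 20.1×3.5 + 18×2.7 = 118.95 kPa.
Pore pressure: u = 9.81×(6.2 − 0) = 60.822 kPa.
Initial effective stress: σ'_0 = σ_v − u = 118.95 − 60.822 = 58.128 kPa.
Stress increase at mid-clay by the 2:1 spreading method:
Δσ = qBL/((B+z)(L+z)) = 156×4.8×4.8/((4.8+6.2)(4.8+6.2)) = 29.704 kPa
Final effective stress: σ'_f = σ'_0 + Δσ = 58.128 + 29.704 = 87.832 kPa.
Normally consolidated clay, so the full stress increment lies on the virgin compression line:
S_c = C_c·H/(1+e₀)·log₁₀(σ'_f/σ'_0) = 0.22×5.4/(1+1.22)×log₁₀(87.832/58.128)
    = 0.53514 × 0.17927 = 0.09593 m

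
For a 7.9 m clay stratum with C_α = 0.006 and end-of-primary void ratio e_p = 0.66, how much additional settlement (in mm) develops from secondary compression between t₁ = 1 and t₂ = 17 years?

Secondary compression: S_s = C_α·H/(1+e_p)·log₁₀(t₂/t₁)
S_s = 0.006×7.9/(1+0.66)×log₁₀(17/1)
    = 0.02855 × 1.23 = 0.03513 m

S_s ≈ 35.1 mm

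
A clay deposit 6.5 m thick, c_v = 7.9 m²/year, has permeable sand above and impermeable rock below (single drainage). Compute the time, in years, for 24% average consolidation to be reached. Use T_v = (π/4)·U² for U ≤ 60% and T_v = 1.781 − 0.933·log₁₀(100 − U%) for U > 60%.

t ≈ 0.242 years

Drainage path length: H_d = H = 6.5 m (single drainage).
U ≤ 60%: T_v = (π/4)·U² = (π/4)×0.24² = 0.045239.
t = T_v·H_d²/c_v = 0.045239×6.5²/7.9 = 0.2419 years.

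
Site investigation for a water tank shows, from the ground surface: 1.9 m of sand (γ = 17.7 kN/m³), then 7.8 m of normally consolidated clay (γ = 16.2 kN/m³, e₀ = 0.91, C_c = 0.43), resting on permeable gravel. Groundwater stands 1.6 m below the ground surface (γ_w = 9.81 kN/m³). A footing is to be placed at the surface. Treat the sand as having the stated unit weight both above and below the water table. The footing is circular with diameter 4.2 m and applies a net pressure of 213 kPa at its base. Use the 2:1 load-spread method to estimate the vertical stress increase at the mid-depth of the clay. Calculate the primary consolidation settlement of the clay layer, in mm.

S_c ≈ 394 mm

Mid-depth of clay below the ground surface: z = 1.9 + 7.8/2 = 5.8 m.
Total vertical stress at mid-clay: σ_v = 17.7×1.9 + 16.2×3.9 = 96.81 kPa.
Pore pressure: u = 9.81×(5.8 − 1.6) = 41.202 kPa.
Initial effective stress: σ'_0 = σ_v − u = 96.81 − 41.202 = 55.608 kPa.
Stress increase at mid-clay by the 2:1 spreading method:
Δσ ≈ qD²/(D+z)² = 213×4.2²/(4.2+5.8)² = 37.573 kPa
Final effective stress: σ'_f = σ'_0 + Δσ = 55.608 + 37.573 = 93.181 kPa.
Normally consolidated clay, so the full stress increment lies on the virgin compression line:
S_c = C_c·H/(1+e₀)·log₁₀(σ'_f/σ'_0) = 0.43×7.8/(1+0.91)×log₁₀(93.181/55.608)
    = 1.756 × 0.22419 = 0.3937 m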